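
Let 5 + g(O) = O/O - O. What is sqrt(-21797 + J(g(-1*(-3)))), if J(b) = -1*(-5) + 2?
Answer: I*sqrt(21790) ≈ 147.61*I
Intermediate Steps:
g(O) = -4 - O (g(O) = -5 + (O/O - O) = -5 + (1 - O) = -4 - O)
J(b) = 7 (J(b) = 5 + 2 = 7)
sqrt(-21797 + J(g(-1*(-3)))) = sqrt(-21797 + 7) = sqrt(-21790) = I*sqrt(21790)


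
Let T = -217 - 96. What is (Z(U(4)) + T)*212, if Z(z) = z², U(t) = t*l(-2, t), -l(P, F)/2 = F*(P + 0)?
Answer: 801996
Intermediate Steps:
l(P, F) = -2*F*P (l(P, F) = -2*F*(P + 0) = -2*F*P)
T = -313
U(t) = 4*t² (U(t) = t*(-2*t*(-2)) = t*(4*t) = 4*t²)
(Z(U(4)) + T)*212 = ((4*4²)² - 313)*212 = ((4*16)² - 313)*212 = (64² - 313)*212 = (4096 - 313)*212 = 3783*212 = 801996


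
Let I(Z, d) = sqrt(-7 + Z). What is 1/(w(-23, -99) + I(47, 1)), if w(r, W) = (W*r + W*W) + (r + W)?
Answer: 2989/35736474 - sqrt(10)/71472948 ≈ 8.3596e-5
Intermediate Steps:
w(r, W) = W + r + W**2 + W*r (w(r, W) = (W*r + W**2) + (W + r) = (W**2 + W*r) + (W + r) = W + r + W**2 + W*r)
1/(w(-23, -99) + I(47, 1)) = 1/((-99 - 23 + (-99)**2 - 99*(-23)) + sqrt(-7 + 47)) = 1/((-99 - 23 + 9801 + 2277) + sqrt(40)) = 1/(11956 + 2*sqrt(10))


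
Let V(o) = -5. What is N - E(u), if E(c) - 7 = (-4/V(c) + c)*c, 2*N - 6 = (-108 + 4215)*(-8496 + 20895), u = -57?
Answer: 254581391/10 ≈ 2.5458e+7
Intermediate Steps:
N = 50922699/2 (N = 3 + ((-108 + 4215)*(-8496 + 20895))/2 = 3 + (4107*12399)/2 = 3 + (½)*50922693 = 3 + 50922693/2 = 50922699/2 ≈ 2.5461e+7)
E(c) = 7 + c*(⅘ + c) (E(c) = 7 + (-4/(-5) + c)*c = 7 + (-4*(-⅕) + c)*c = 7 + (⅘ + c)*c = 7 + c*(⅘ + c))
N - E(u) = 50922699/2 - (7 + (-57)² + (⅘)*(-57)) = 50922699/2 - (7 + 3249 - 228/5) = 50922699/2 - 1*16052/5 = 50922699/2 - 16052/5 = 254581391/10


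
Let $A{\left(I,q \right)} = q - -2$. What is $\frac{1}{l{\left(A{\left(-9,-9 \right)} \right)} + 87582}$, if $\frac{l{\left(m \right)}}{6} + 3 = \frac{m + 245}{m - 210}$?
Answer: $\frac{31}{2714280} \approx 1.1421 \cdot 10^{-5}$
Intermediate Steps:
$A{\left(I,q \right)} = 2 + q$ ($A{\left(I,q \right)} = q + 2 = 2 + q$)
$l{\left(m \right)} = -18 + \frac{6 \left(245 + m\right)}{-210 + m}$ ($l{\left(m \right)} = -18 + 6 \frac{m + 245}{m - 210} = -18 + 6 \frac{245 + m}{-210 + m} = -18 + \frac{6 \left(245 + m\right)}{-210 + m}$)
$\frac{1}{l{\left(A{\left(-9,-9 \right)} \right)} + 87582} = \frac{1}{\frac{6 \left(875 - 2 \left(2 - 9\right)\right)}{-210 + \left(2 - 9\right)} + 87582} = \frac{1}{\frac{6 \left(875 - -14\right)}{-210 - 7} + 87582} = \frac{1}{\frac{6 \left(875 + 14\right)}{-217} + 87582} = \frac{1}{6 \left(- \frac{1}{217}\right) 889 + 87582} = \frac{1}{- \frac{762}{31} + 87582} = \frac{1}{\frac{2714280}{31}} = \frac{31}{2714280}$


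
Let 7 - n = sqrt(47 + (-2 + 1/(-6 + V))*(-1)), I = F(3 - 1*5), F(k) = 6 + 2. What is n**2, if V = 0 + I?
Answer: (14 - sqrt(194))**2/4 ≈ 0.0012821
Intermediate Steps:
F(k) = 8
I = 8
V = 8 (V = 0 + 8 = 8)
n = 7 - sqrt(194)/2 (n = 7 - sqrt(47 + (-2 + 1/(-6 + 8))*(-1)) = 7 - sqrt(47 + (-2 + 1/2)*(-1)) = 7 - sqrt(47 - 3/2*(-1)) = 7 - sqrt(47 + 3/2) = 7 - sqrt(97/2) = 7 - sqrt(194)/2 ≈ 0.035806)
n**2 = (7 - sqrt(194)/2)**2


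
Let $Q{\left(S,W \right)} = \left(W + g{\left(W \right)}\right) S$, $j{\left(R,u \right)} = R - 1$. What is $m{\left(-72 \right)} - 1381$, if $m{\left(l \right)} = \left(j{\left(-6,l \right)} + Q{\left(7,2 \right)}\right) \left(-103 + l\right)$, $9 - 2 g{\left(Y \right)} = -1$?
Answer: $-8731$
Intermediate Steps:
$j{\left(R,u \right)} = -1 + R$
$g{\left(Y \right)} = 5$ ($g{\left(Y \right)} = \frac{9}{2} - - \frac{1}{2} = \frac{9}{2} + \frac{1}{2} = 5$)
$Q{\left(S,W \right)} = S \left(5 + W\right)$ ($Q{\left(S,W \right)} = \left(W + 5\right) S = \left(5 + W\right) S = S \left(5 + W\right)$)
$m{\left(l \right)} = -4326 + 42 l$ ($m{\left(l \right)} = \left(\left(-1 - 6\right) + 7 \left(5 + 2\right)\right) \left(-103 + l\right) = \left(-7 + 7 \cdot 7\right) \left(-103 + l\right) = \left(-7 + 49\right) \left(-103 + l\right) = 42 \left(-103 + l\right) = -4326 + 42 l$)
$m{\left(-72 \right)} - 1381 = \left(-4326 + 42 \left(-72\right)\right) - 1381 = \left(-4326 - 3024\right) - 1381 = -7350 - 1381 = -8731$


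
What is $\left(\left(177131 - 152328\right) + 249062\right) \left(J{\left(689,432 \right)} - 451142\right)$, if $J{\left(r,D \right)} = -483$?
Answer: $-123684280625$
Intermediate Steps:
$\left(\left(177131 - 152328\right) + 249062\right) \left(J{\left(689,432 \right)} - 451142\right) = \left(\left(177131 - 152328\right) + 249062\right) \left(-483 - 451142\right) = \left(24803 + 249062\right) \left(-451625\right) = 273865 \left(-451625\right) = -123684280625$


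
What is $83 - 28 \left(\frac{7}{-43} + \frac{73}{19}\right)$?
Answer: $- \frac{16357}{817} \approx -20.021$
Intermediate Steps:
$83 - 28 \left(\frac{7}{-43} + \frac{73}{19}\right) = 83 - 28 \left(7 \left(- \frac{1}{43}\right) + 73 \cdot \frac{1}{19}\right) = 83 - 28 \left(- \frac{7}{43} + \frac{73}{19}\right) = 83 - \frac{84168}{817} = - \frac{16357}{817}$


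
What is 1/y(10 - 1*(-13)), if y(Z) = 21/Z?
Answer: 23/21 ≈ 1.0952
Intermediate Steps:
1/y(10 - 1*(-13)) = 1/(21/(10 - 1*(-13))) = 1/(21/(10 + 13)) = 1/(21/23) = 23/21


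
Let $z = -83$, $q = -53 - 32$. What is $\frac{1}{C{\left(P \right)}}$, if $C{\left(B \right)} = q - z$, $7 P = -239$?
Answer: $- \frac{1}{2} \approx -0.5$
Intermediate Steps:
$q = -85$ ($q = -53 - 32 = -85$)
$P = - \frac{239}{7}$ ($P = \frac{1}{7} \left(-239\right) = - \frac{239}{7} \approx -34.143$)
$C{\left(B \right)} = -2$ ($C{\left(B \right)} = -85 - -83 = -85 + 83 = -2$)
$\frac{1}{C{\left(P \right)}} = \frac{1}{-2} = - \frac{1}{2}$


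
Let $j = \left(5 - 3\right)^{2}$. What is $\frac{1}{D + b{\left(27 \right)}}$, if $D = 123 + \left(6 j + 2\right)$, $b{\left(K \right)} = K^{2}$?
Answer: $\frac{1}{878} \approx 0.001139$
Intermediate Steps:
$j = 4$ ($j = 2^{2} = 4$)
$D = 149$ ($D = 123 + \left(6 \cdot 4 + 2\right) = 123 + \left(24 + 2\right) = 123 + 26 = 149$)
$\frac{1}{D + b{\left(27 \right)}} = \frac{1}{149 + 27^{2}} = \frac{1}{149 + 729} = \frac{1}{878}$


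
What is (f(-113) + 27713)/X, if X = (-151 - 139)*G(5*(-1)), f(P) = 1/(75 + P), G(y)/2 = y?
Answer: 1053093/110200 ≈ 9.5562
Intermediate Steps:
G(y) = 2*y
X = 2900 (X = (-151 - 139)*(2*(5*(-1))) = -580*(-5) = -290*(-10) = 2900)
(f(-113) + 27713)/X = (1/(75 - 113) + 27713)/2900 = (1/(-38) + 27713)*(1/2900) = (-1/38 + 27713)*(1/2900) = (1053093/38)*(1/2900) = 1053093/110200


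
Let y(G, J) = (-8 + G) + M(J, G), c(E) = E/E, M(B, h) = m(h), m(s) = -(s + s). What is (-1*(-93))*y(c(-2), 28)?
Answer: -837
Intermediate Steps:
m(s) = -2*s
M(B, h) = -2*h
c(E) = 1
y(G, J) = -8 - G (y(G, J) = (-8 + G) - 2*G = -8 - G)
(-1*(-93))*y(c(-2), 28) = (-1*(-93))*(-8 - 1*1) = 93*(-8 - 1) = 93*(-9) = -837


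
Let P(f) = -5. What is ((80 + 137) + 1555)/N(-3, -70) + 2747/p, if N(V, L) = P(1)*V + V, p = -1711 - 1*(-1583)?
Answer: 48463/384 ≈ 126.21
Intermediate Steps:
p = -128 (p = -1711 + 1583 = -128)
N(V, L) = -4*V (N(V, L) = -5*V + V = -4*V)
((80 + 137) + 1555)/N(-3, -70) + 2747/p = ((80 + 137) + 1555)/((-4*(-3))) + 2747/(-128) = (217 + 1555)/12 + 2747*(-1/128) = 1772*(1/12) - 2747/128 = 443/3 - 2747/128 = 48463/384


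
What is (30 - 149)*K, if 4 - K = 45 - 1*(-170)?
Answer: 25109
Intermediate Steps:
K = -211 (K = 4 - (45 - 1*(-170)) = 4 - (45 + 170) = 4 - 1*215 = 4 - 215 = -211)
(30 - 149)*K = (30 - 149)*(-211) = -119*(-211) = 25109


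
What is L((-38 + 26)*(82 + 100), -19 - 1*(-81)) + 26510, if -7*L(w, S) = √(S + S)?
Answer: 26510 - 2*√31/7 ≈ 26508.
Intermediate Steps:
L(w, S) = -√2*√S/7 (L(w, S) = -√(S + S)/7 = -√2*√S/7)
L((-38 + 26)*(82 + 100), -19 - 1*(-81)) + 26510 = -√2*√(-19 - 1*(-81))/7 + 26510 = -√2*√(-19 + 81)/7 + 26510 = -√2*√62/7 + 26510 = -2*√31/7 + 26510 = 26510 - 2*√31/7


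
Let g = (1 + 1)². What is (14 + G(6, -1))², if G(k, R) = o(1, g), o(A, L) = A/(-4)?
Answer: 3025/16 ≈ 189.06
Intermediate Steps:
g = 4 (g = 2² = 4)
o(A, L) = -A/4 (o(A, L) = A*(-¼) = -A/4)
G(k, R) = -¼ (G(k, R) = -¼*1 = -¼)
(14 + G(6, -1))² = (14 - ¼)² = (55/4)² = 3025/16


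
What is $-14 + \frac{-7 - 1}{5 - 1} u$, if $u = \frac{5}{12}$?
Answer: $- \frac{89}{6} \approx -14.833$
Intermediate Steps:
$u = \frac{5}{12}$ ($u = 5 \cdot \frac{1}{12} = \frac{5}{12} \approx 0.41667$)
$-14 + \frac{-7 - 1}{5 - 1} u = -14 + \frac{-7 - 1}{5 - 1} \cdot \frac{5}{12} = -14 + - \frac{8}{4} \cdot \frac{5}{12} = -14 + \left(-8\right) \frac{1}{4} \cdot \frac{5}{12} = -14 - \frac{5}{6} = - \frac{89}{6}$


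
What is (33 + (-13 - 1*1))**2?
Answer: 361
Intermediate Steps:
(33 + (-13 - 1*1))**2 = (33 + (-13 - 1))**2 = (33 - 14)**2 = 19**2 = 361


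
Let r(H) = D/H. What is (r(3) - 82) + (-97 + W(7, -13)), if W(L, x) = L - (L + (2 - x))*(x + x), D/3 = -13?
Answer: 387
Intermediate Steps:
D = -39 (D = 3*(-13) = -39)
W(L, x) = L - 2*x*(2 + L - x) (W(L, x) = L - (2 + L - x)*2*x = L - 2*x*(2 + L - x))
r(H) = -39/H
(r(3) - 82) + (-97 + W(7, -13)) = (-39/3 - 82) + (-97 + (7 - 4*(-13) + 2*(-13)**2 - 2*7*(-13))) = (-39*1/3 - 82) + (-97 + (7 + 52 + 2*169 + 182)) = (-13 - 82) + (-97 + (7 + 52 + 338 + 182)) = -95 + (-97 + 579) = -95 + 482 = 387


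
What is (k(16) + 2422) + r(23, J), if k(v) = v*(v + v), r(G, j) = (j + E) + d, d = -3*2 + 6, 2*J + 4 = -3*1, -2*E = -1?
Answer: 2931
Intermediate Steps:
E = 1/2 (E = -1/2*(-1) = 1/2 ≈ 0.50000)
J = -7/2 (J = -2 + (-3*1)/2 = -2 + (1/2)*(-3) = -2 - 3/2 = -7/2 ≈ -3.5000)
d = 0 (d = -6 + 6 = 0)
r(G, j) = 1/2 + j (r(G, j) = (j + 1/2) + 0 = (1/2 + j) + 0 = 1/2 + j)
k(v) = 2*v**2 (k(v) = v*(2*v) = 2*v**2)
(k(16) + 2422) + r(23, J) = (2*16**2 + 2422) + (1/2 - 7/2) = (2*256 + 2422) - 3 = (512 + 2422) - 3 = 2934 - 3 = 2931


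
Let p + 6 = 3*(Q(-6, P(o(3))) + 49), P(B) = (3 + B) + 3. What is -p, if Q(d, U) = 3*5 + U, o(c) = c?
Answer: -213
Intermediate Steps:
P(B) = 6 + B
Q(d, U) = 15 + U
p = 213 (p = -6 + 3*((15 + (6 + 3)) + 49) = -6 + 3*((15 + 9) + 49) = -6 + 3*(24 + 49) = -6 + 3*73 = -6 + 219 = 213)
-p = -1*213 = -213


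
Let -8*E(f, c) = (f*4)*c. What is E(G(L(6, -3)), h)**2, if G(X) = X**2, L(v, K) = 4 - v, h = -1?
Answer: 4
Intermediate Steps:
E(f, c) = -c*f/2 (E(f, c) = -f*4*c/8 = -4*f*c/8 = -c*f/2)
E(G(L(6, -3)), h)**2 = (-1/2*(-1)*(4 - 1*6)**2)**2 = (-1/2*(-1)*(4 - 6)**2)**2 = (-1/2*(-1)*(-2)**2)**2 = (-1/2*(-1)*4)**2 = 2**2 = 4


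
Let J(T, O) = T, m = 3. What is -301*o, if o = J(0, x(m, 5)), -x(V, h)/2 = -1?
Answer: 0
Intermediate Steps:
x(V, h) = 2 (x(V, h) = -2*(-1) = 2)
o = 0
-301*o = -301*0 = 0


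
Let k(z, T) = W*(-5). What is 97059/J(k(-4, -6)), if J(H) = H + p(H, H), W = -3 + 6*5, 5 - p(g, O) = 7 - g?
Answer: -97059/272 ≈ -356.83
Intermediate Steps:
p(g, O) = -2 + g (p(g, O) = 5 - (7 - g) = 5 + (-7 + g) = -2 + g)
W = 27 (W = -3 + 30 = 27)
k(z, T) = -135 (k(z, T) = 27*(-5) = -135)
J(H) = -2 + 2*H (J(H) = H + (-2 + H) = -2 + 2*H)
97059/J(k(-4, -6)) = 97059/(-2 + 2*(-135)) = 97059/(-2 - 270) = 97059/(-272) = 97059*(-1/272) = -97059/272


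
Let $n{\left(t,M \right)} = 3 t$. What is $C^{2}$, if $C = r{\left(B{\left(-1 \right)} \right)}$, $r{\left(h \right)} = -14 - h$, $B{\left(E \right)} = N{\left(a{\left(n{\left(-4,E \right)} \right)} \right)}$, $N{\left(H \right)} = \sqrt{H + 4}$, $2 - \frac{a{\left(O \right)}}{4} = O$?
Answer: $256 + 56 \sqrt{15} \approx 472.89$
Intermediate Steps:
$a{\left(O \right)} = 8 - 4 O$
$N{\left(H \right)} = \sqrt{4 + H}$
$B{\left(E \right)} = 2 \sqrt{15}$ ($B{\left(E \right)} = \sqrt{4 - \left(-8 + 4 \cdot 3 \left(-4\right)\right)} = \sqrt{4 + \left(8 - -48\right)} = \sqrt{4 + \left(8 + 48\right)} = \sqrt{4 + 56} = \sqrt{60} = 2 \sqrt{15}$)
$C = -14 - 2 \sqrt{15} \approx -21.746$
$C^{2} = \left(-14 - 2 \sqrt{15}\right)^{2}$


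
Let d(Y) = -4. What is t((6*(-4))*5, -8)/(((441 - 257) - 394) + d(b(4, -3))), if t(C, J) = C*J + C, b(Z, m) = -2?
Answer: -420/107 ≈ -3.9252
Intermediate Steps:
t(C, J) = C + C*J
t((6*(-4))*5, -8)/(((441 - 257) - 394) + d(b(4, -3))) = (((6*(-4))*5)*(1 - 8))/(((441 - 257) - 394) - 4) = (-24*5*(-7))/((184 - 394) - 4) = (-120*(-7))/(-210 - 4) = 840/(-214) = 840*(-1/214) = -420/107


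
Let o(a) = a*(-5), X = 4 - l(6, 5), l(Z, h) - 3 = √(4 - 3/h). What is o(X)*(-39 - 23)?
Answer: 310 - 62*√85 ≈ -261.61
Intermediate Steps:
l(Z, h) = 3 + √(4 - 3/h)
X = 1 - √85/5 (X = 4 - (3 + √(4 - 3/5)) = 4 - (3 + √(4 - 3*⅕)) = 4 - (3 + √(4 - ⅗)) = 4 - (3 + √(17/5)) = 4 - (3 + √85/5) = 4 + (-3 - √85/5) = 1 - √85/5 ≈ -0.84391)
o(a) = -5*a
o(X)*(-39 - 23) = (-5*(1 - √85/5))*(-39 - 23) = (-5 + √85)*(-62) = 310 - 62*√85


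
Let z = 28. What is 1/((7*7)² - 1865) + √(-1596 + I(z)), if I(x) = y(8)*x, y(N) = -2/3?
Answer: 1/536 + 2*I*√3633/3 ≈ 0.0018657 + 40.183*I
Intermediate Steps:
y(N) = -⅔ (y(N) = -2*⅓ = -⅔)
I(x) = -2*x/3
1/((7*7)² - 1865) + √(-1596 + I(z)) = 1/((7*7)² - 1865) + √(-1596 - ⅔*28) = 1/(49² - 1865) + √(-1596 - 56/3) = 1/(2401 - 1865) + √(-4844/3) = 1/536 + 2*I*√3633/3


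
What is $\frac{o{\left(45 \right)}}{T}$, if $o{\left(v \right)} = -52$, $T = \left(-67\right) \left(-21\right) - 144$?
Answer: $- \frac{52}{1263} \approx -0.041172$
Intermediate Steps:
$T = 1263$ ($T = 1407 - 144 = 1263$)
$\frac{o{\left(45 \right)}}{T} = - \frac{52}{1263}$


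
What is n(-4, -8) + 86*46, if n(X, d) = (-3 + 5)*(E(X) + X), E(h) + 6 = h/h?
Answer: 3938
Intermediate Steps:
E(h) = -5 (E(h) = -6 + h/h = -6 + 1 = -5)
n(X, d) = -10 + 2*X (n(X, d) = (-3 + 5)*(-5 + X) = 2*(-5 + X) = -10 + 2*X)
n(-4, -8) + 86*46 = (-10 + 2*(-4)) + 86*46 = (-10 - 8) + 3956 = -18 + 3956 = 3938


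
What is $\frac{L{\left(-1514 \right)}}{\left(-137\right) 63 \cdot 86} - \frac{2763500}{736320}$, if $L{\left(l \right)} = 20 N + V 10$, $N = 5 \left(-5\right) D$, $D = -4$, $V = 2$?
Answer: $- \frac{17106162145}{4554544176} \approx -3.7558$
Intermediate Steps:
$N = 100$ ($N = 5 \left(-5\right) \left(-4\right) = \left(-25\right) \left(-4\right) = 100$)
$L{\left(l \right)} = 2020$ ($L{\left(l \right)} = 20 \cdot 100 + 2 \cdot 10 = 2000 + 20 = 2020$)
$\frac{L{\left(-1514 \right)}}{\left(-137\right) 63 \cdot 86} - \frac{2763500}{736320} = \frac{2020}{\left(-137\right) 63 \cdot 86} - \frac{2763500}{736320} = \frac{2020}{\left(-8631\right) 86} - \frac{138175}{36816} = \frac{2020}{-742266} - \frac{138175}{36816} = 2020 \left(- \frac{1}{742266}\right) - \frac{138175}{36816} = - \frac{1010}{371133} - \frac{138175}{36816} = - \frac{17106162145}{4554544176}$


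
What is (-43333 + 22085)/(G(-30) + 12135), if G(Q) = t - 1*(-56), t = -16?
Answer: -21248/12175 ≈ -1.7452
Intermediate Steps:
G(Q) = 40 (G(Q) = -16 - 1*(-56) = -16 + 56 = 40)
(-43333 + 22085)/(G(-30) + 12135) = (-43333 + 22085)/(40 + 12135) = -21248/12175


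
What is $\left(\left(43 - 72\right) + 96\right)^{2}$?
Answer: $4489$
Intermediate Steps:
$\left(\left(43 - 72\right) + 96\right)^{2} = \left(-29 + 96\right)^{2} = 67^{2} = 4489$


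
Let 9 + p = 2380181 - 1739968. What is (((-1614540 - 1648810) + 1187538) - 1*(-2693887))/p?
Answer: 618075/640204 ≈ 0.96543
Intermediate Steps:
p = 640204 (p = -9 + (2380181 - 1739968) = -9 + 640213 = 640204)
(((-1614540 - 1648810) + 1187538) - 1*(-2693887))/p = (((-1614540 - 1648810) + 1187538) - 1*(-2693887))/640204 = ((-3263350 + 1187538) + 2693887)*(1/640204) = (-2075812 + 2693887)*(1/640204) = 618075*(1/640204) = 618075/640204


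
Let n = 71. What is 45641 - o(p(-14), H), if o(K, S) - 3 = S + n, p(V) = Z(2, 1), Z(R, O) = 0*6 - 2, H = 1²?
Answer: 45566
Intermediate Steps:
H = 1
Z(R, O) = -2 (Z(R, O) = 0 - 2 = -2)
p(V) = -2
o(K, S) = 74 + S (o(K, S) = 3 + (S + 71) = 3 + (71 + S) = 74 + S)
45641 - o(p(-14), H) = 45641 - (74 + 1) = 45641 - 1*75 = 45641 - 75 = 45566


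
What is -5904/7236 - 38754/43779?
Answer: -4989770/2933193 ≈ -1.7011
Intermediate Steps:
-5904/7236 - 38754/43779 = -5904*1/7236 - 38754*1/43779 = -164/201 - 12918/14593 = -4989770/2933193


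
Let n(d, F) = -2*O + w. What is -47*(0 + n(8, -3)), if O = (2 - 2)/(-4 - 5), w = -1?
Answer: 47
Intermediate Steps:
O = 0 (O = 0/(-9) = 0*(-⅑) = 0)
n(d, F) = -1 (n(d, F) = -2*0 - 1 = 0 - 1 = -1)
-47*(0 + n(8, -3)) = -47*(0 - 1) = -47*(-1) = 47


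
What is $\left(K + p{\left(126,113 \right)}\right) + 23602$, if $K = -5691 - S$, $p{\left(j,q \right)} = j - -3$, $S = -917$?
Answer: $18957$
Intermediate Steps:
$p{\left(j,q \right)} = 3 + j$ ($p{\left(j,q \right)} = j + 3 = 3 + j$)
$K = -4774$ ($K = -5691 - -917 = -5691 + 917 = -4774$)
$\left(K + p{\left(126,113 \right)}\right) + 23602 = \left(-4774 + \left(3 + 126\right)\right) + 23602 = \left(-4774 + 129\right) + 23602 = -4645 + 23602 = 18957$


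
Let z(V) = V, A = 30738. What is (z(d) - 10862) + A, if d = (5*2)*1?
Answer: 19886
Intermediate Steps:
d = 10 (d = 10*1 = 10)
(z(d) - 10862) + A = (10 - 10862) + 30738 = -10852 + 30738 = 19886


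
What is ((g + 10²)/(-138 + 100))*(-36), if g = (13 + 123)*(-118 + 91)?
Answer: -3384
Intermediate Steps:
g = -3672 (g = 136*(-27) = -3672)
((g + 10²)/(-138 + 100))*(-36) = ((-3672 + 10²)/(-138 + 100))*(-36) = ((-3672 + 100)/(-38))*(-36) = -3572*(-1/38)*(-36) = 94*(-36) = -3384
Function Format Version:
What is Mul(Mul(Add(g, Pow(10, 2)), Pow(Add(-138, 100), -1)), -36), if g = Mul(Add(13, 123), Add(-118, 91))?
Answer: -3384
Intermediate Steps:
g = -3672 (g = Mul(136, -27) = -3672)
Mul(Mul(Add(g, Pow(10, 2)), Pow(Add(-138, 100), -1)), -36) = Mul(Mul(Add(-3672, Pow(10, 2)), Pow(Add(-138, 100), -1)), -36) = Mul(Mul(Add(-3672, 100), Pow(-38, -1)), -36) = Mul(Mul(-3572, Rational(-1, 38)), -36) = Mul(94, -36) = -3384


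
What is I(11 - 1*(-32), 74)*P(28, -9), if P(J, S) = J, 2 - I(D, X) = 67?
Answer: -1820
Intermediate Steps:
I(D, X) = -65 (I(D, X) = 2 - 1*67 = 2 - 67 = -65)
I(11 - 1*(-32), 74)*P(28, -9) = -65*28 = -1820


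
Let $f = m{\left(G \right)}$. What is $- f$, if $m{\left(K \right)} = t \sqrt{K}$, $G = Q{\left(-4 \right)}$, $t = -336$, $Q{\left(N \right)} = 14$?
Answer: $336 \sqrt{14} \approx 1257.2$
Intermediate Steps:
$G = 14$
$m{\left(K \right)} = - 336 \sqrt{K}$
$f = - 336 \sqrt{14} \approx -1257.2$
$- f = - \left(-336\right) \sqrt{14} = 336 \sqrt{14}$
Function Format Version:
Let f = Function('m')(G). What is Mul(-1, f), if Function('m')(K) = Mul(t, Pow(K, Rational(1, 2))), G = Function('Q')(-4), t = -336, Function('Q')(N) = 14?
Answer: Mul(336, Pow(14, Rational(1, 2))) ≈ 1257.2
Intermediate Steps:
G = 14
Function('m')(K) = Mul(-336, Pow(K, Rational(1, 2)))
f = Mul(-336, Pow(14, Rational(1, 2))) ≈ -1257.2
Mul(-1, f) = Mul(-1, Mul(-336, Pow(14, Rational(1, 2)))) = Mul(336, Pow(14, Rational(1, 2)))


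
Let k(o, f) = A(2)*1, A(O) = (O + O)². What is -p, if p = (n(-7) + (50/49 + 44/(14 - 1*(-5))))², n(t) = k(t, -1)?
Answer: -324072004/866761 ≈ -373.89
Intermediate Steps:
A(O) = 4*O² (A(O) = (2*O)² = 4*O²)
k(o, f) = 16 (k(o, f) = (4*2²)*1 = (4*4)*1 = 16*1 = 16)
n(t) = 16
p = 324072004/866761 (p = (16 + (50/49 + 44/(14 - 1*(-5))))² = (16 + (50*(1/49) + 44/(14 + 5)))² = (16 + (50/49 + 44/19))² = (16 + 3106/931)² = (18002/931)² = 324072004/866761 ≈ 373.89)
-p = -1*324072004/866761 = -324072004/866761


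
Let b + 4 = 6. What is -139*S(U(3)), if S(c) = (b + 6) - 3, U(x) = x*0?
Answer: -695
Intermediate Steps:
U(x) = 0
b = 2 (b = -4 + 6 = 2)
S(c) = 5 (S(c) = (2 + 6) - 3 = 8 - 3 = 5)
-139*S(U(3)) = -139*5 = -695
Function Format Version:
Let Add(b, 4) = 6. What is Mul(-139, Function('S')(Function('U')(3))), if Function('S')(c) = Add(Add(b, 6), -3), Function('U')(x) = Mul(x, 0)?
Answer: -695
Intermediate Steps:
Function('U')(x) = 0
b = 2 (b = Add(-4, 6) = 2)
Function('S')(c) = 5 (Function('S')(c) = Add(Add(2, 6), -3) = Add(8, -3) = 5)
Mul(-139, Function('S')(Function('U')(3))) = Mul(-139, 5) = -695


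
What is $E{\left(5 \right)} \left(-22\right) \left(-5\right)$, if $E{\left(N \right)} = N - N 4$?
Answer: $-1650$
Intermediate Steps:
$E{\left(N \right)} = - 3 N$ ($E{\left(N \right)} = N - 4 N = - 3 N$)
$E{\left(5 \right)} \left(-22\right) \left(-5\right) = \left(-3\right) 5 \left(-22\right) \left(-5\right) = \left(-15\right) \left(-22\right) \left(-5\right) = 330 \left(-5\right) = -1650$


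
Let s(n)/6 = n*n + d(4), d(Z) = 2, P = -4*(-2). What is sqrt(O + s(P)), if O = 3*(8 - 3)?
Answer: sqrt(411) ≈ 20.273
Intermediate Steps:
P = 8
O = 15 (O = 3*5 = 15)
s(n) = 12 + 6*n**2 (s(n) = 6*(n*n + 2) = 6*(n**2 + 2) = 6*(2 + n**2) = 12 + 6*n**2)
sqrt(O + s(P)) = sqrt(15 + (12 + 6*8**2)) = sqrt(15 + (12 + 6*64)) = sqrt(15 + (12 + 384)) = sqrt(15 + 396) = sqrt(411)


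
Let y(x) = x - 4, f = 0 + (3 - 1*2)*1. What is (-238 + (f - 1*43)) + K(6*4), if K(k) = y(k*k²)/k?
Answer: 1775/6 ≈ 295.83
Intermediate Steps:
f = 1 (f = 0 + (3 - 2)*1 = 0 + 1*1 = 0 + 1 = 1)
y(x) = -4 + x
K(k) = (-4 + k³)/k (K(k) = (-4 + k*k²)/k = (-4 + k³)/k)
(-238 + (f - 1*43)) + K(6*4) = (-238 + (1 - 1*43)) + (-4 + (6*4)³)/((6*4)) = (-238 + (1 - 43)) + (-4 + 24³)/24 = (-238 - 42) + (-4 + 13824)/24 = -280 + (1/24)*13820 = -280 + 3455/6 = 1775/6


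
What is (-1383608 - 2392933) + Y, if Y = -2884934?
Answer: -6661475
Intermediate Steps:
(-1383608 - 2392933) + Y = (-1383608 - 2392933) - 2884934 = -3776541 - 2884934 = -6661475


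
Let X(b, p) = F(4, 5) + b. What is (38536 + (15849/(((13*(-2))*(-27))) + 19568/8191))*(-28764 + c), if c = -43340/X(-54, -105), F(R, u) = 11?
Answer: -4900664501999716/4578769 ≈ -1.0703e+9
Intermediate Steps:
X(b, p) = 11 + b
c = 43340/43 (c = -43340/(11 - 54) = -43340/(-43) = -43340*(-1/43) = 43340/43 ≈ 1007.9)
(38536 + (15849/(((13*(-2))*(-27))) + 19568/8191))*(-28764 + c) = (38536 + (15849/(((13*(-2))*(-27))) + 19568/8191))*(-28764 + 43340/43) = (38536 + (15849/((-26*(-27))) + 19568*(1/8191)))*(-1193512/43) = (38536 + (15849/702 + 19568/8191))*(-1193512/43) = (38536 + (15849*(1/702) + 19568/8191))*(-1193512/43) = (38536 + (587/26 + 19568/8191))*(-1193512/43) = (38536 + 5316885/212966)*(-1193512/43) = (8212174661/212966)*(-1193512/43) = -4900664501999716/4578769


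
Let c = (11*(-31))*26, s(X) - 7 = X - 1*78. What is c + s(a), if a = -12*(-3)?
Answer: -8901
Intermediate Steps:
a = 36
s(X) = -71 + X (s(X) = 7 + (X - 1*78) = 7 + (X - 78) = 7 + (-78 + X) = -71 + X)
c = -8866 (c = -341*26 = -8866)
c + s(a) = -8866 + (-71 + 36) = -8866 - 35 = -8901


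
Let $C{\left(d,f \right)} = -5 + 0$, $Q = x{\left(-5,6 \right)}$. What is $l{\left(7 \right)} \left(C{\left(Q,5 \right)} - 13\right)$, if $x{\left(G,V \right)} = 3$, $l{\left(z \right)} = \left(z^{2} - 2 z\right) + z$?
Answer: $-756$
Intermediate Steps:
$l{\left(z \right)} = z^{2} - z$
$Q = 3$
$C{\left(d,f \right)} = -5$
$l{\left(7 \right)} \left(C{\left(Q,5 \right)} - 13\right) = 7 \left(-1 + 7\right) \left(-5 - 13\right) = 7 \cdot 6 \left(-18\right) = 42 \left(-18\right) = -756$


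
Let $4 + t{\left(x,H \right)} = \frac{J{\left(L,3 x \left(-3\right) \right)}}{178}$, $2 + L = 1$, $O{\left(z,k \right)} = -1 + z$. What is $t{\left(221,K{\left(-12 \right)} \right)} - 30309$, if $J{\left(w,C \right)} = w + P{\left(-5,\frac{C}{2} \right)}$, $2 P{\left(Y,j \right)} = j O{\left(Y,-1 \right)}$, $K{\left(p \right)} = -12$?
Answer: $- \frac{10785463}{356} \approx -30296.0$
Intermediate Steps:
$L = -1$ ($L = -2 + 1 = -1$)
$P{\left(Y,j \right)} = \frac{j \left(-1 + Y\right)}{2}$
$J{\left(w,C \right)} = w - \frac{3 C}{2}$ ($J{\left(w,C \right)} = w + \frac{\frac{C}{2} \left(-1 - 5\right)}{2} = w + \frac{1}{2} C \frac{1}{2} \left(-6\right) = w + \frac{1}{2} \frac{C}{2} \left(-6\right) = w - \frac{3 C}{2}$)
$t{\left(x,H \right)} = - \frac{713}{178} + \frac{27 x}{356}$ ($t{\left(x,H \right)} = -4 + \frac{-1 - \frac{3 \cdot 3 x \left(-3\right)}{2}}{178} = -4 + \left(-1 - \frac{3 \left(- 9 x\right)}{2}\right) \frac{1}{178} = -4 + \left(-1 + \frac{27 x}{2}\right) \frac{1}{178} = -4 + \left(- \frac{1}{178} + \frac{27 x}{356}\right) = - \frac{713}{178} + \frac{27 x}{356}$)
$t{\left(221,K{\left(-12 \right)} \right)} - 30309 = \left(- \frac{713}{178} + \frac{27}{356} \cdot 221\right) - 30309 = \left(- \frac{713}{178} + \frac{5967}{356}\right) - 30309 = \frac{4541}{356} - 30309 = - \frac{10785463}{356}$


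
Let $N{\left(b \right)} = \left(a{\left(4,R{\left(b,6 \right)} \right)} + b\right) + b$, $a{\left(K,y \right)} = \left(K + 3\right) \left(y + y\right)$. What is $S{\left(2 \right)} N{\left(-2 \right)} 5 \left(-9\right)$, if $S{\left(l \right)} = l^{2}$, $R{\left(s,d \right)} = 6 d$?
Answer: $-90000$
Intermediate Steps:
$a{\left(K,y \right)} = 2 y \left(3 + K\right)$ ($a{\left(K,y \right)} = \left(3 + K\right) 2 y = 2 y \left(3 + K\right)$)
$N{\left(b \right)} = 504 + 2 b$ ($N{\left(b \right)} = \left(2 \cdot 6 \cdot 6 \left(3 + 4\right) + b\right) + b = \left(2 \cdot 36 \cdot 7 + b\right) + b = \left(504 + b\right) + b = 504 + 2 b$)
$S{\left(2 \right)} N{\left(-2 \right)} 5 \left(-9\right) = 2^{2} \left(504 + 2 \left(-2\right)\right) 5 \left(-9\right) = 4 \left(504 - 4\right) \left(-45\right) = 4 \cdot 500 \left(-45\right) = 2000 \left(-45\right) = -90000$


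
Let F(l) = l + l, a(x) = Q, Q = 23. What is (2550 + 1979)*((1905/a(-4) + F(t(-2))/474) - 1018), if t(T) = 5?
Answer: -23086659022/5451 ≈ -4.2353e+6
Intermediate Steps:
a(x) = 23
F(l) = 2*l
(2550 + 1979)*((1905/a(-4) + F(t(-2))/474) - 1018) = (2550 + 1979)*((1905/23 + (2*5)/474) - 1018) = 4529*((1905*(1/23) + 10*(1/474)) - 1018) = 4529*((1905/23 + 5/237) - 1018) = 4529*(451600/5451 - 1018) = 4529*(-5097518/5451) = -23086659022/5451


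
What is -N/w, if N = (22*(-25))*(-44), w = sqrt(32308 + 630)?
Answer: -12100*sqrt(32938)/16469 ≈ -133.34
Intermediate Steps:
w = sqrt(32938) ≈ 181.49
N = 24200 (N = -550*(-44) = 24200)
-N/w = -24200/(sqrt(32938)) = -24200*sqrt(32938)/32938 = -12100*sqrt(32938)/16469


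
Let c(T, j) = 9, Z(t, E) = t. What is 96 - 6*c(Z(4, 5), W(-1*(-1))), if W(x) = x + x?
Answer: 42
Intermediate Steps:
W(x) = 2*x
96 - 6*c(Z(4, 5), W(-1*(-1))) = 96 - 6*9 = 96 - 54 = 42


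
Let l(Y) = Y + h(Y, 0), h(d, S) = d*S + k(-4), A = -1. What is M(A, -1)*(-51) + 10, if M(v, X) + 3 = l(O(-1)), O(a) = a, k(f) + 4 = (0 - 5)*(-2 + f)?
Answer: -1112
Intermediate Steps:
k(f) = 6 - 5*f (k(f) = -4 + (0 - 5)*(-2 + f) = -4 - 5*(-2 + f) = -4 + (10 - 5*f) = 6 - 5*f)
h(d, S) = 26 + S*d (h(d, S) = d*S + (6 - 5*(-4)) = S*d + (6 + 20) = S*d + 26 = 26 + S*d)
l(Y) = 26 + Y (l(Y) = Y + (26 + 0*Y) = Y + (26 + 0) = Y + 26 = 26 + Y)
M(v, X) = 22 (M(v, X) = -3 + (26 - 1) = -3 + 25 = 22)
M(A, -1)*(-51) + 10 = 22*(-51) + 10 = -1122 + 10 = -1112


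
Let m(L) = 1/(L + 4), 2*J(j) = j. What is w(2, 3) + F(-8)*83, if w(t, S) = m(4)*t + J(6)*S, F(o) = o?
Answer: -2619/4 ≈ -654.75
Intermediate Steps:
J(j) = j/2
m(L) = 1/(4 + L)
w(t, S) = 3*S + t/8 (w(t, S) = t/(4 + 4) + ((1/2)*6)*S = t/8 + 3*S = 3*S + t/8)
w(2, 3) + F(-8)*83 = (3*3 + (1/8)*2) - 8*83 = (9 + 1/4) - 664 = 37/4 - 664 = -2619/4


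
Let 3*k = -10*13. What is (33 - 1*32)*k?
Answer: -130/3 ≈ -43.333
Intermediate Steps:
k = -130/3 (k = (-10*13)/3 = (⅓)*(-130) = -130/3 ≈ -43.333)
(33 - 1*32)*k = (33 - 1*32)*(-130/3) = (33 - 32)*(-130/3) = 1*(-130/3) = -130/3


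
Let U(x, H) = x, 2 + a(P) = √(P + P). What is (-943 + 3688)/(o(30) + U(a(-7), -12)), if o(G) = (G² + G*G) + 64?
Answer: 121695/82549 - 915*I*√14/1155686 ≈ 1.4742 - 0.0029624*I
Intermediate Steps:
o(G) = 64 + 2*G² (o(G) = (G² + G²) + 64 = 2*G² + 64 = 64 + 2*G²)
a(P) = -2 + √2*√P (a(P) = -2 + √(P + P) = -2 + √(2*P) = -2 + √2*√P)
(-943 + 3688)/(o(30) + U(a(-7), -12)) = (-943 + 3688)/((64 + 2*30²) + (-2 + √2*√(-7))) = 2745/((64 + 2*900) + (-2 + √2*(I*√7))) = 2745/((64 + 1800) + (-2 + I*√14)) = 2745/(1864 + (-2 + I*√14)) = 2745/(1862 + I*√14)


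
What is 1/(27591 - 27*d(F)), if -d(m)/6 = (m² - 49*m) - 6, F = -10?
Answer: 1/122199 ≈ 8.1834e-6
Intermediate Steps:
d(m) = 36 - 6*m² + 294*m (d(m) = -6*((m² - 49*m) - 6) = -6*(-6 + m² - 49*m) = 36 - 6*m² + 294*m)
1/(27591 - 27*d(F)) = 1/(27591 - 27*(36 - 6*(-10)² + 294*(-10))) = 1/(27591 - 27*(36 - 6*100 - 2940)) = 1/(27591 - 27*(36 - 600 - 2940)) = 1/(27591 - 27*(-3504)) = 1/(27591 + 94608) = 1/122199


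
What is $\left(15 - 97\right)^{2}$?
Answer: $6724$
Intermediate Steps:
$\left(15 - 97\right)^{2} = \left(-82\right)^{2} = 6724$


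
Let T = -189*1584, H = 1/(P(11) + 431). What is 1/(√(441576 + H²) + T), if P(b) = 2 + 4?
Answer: -57171535344/17115701237818199 - 437*√84327327145/17115701237818199 ≈ -3.3477e-6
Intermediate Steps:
P(b) = 6
H = 1/437 (H = 1/(6 + 431) = 1/437 ≈ 0.0022883)
T = -299376
1/(√(441576 + H²) + T) = 1/(√(441576 + (1/437)²) - 299376) = 1/(√(441576 + 1/190969) - 299376) = 1/(√(84327327145/190969) - 299376) = 1/(√84327327145/437 - 299376) = 1/(-299376 + √84327327145/437)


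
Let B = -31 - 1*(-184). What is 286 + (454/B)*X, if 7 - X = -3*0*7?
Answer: 46936/153 ≈ 306.77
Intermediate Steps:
B = 153 (B = -31 + 184 = 153)
X = 7 (X = 7 - (-3*0)*7 = 7 - 0*7 = 7 - 1*0 = 7 + 0 = 7)
286 + (454/B)*X = 286 + (454/153)*7 = 286 + 3178/153 = 46936/153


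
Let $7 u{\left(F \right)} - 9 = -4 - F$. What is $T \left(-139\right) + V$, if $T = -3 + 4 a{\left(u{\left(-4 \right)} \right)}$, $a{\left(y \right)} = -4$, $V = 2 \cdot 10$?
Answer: $2661$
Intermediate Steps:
$V = 20$
$u{\left(F \right)} = \frac{5}{7} - \frac{F}{7}$ ($u{\left(F \right)} = \frac{9}{7} + \frac{-4 - F}{7} = \frac{9}{7} - \left(\frac{4}{7} + \frac{F}{7}\right) = \frac{5}{7} - \frac{F}{7}$)
$T = -19$ ($T = -3 + 4 \left(-4\right) = -3 - 16 = -19$)
$T \left(-139\right) + V = \left(-19\right) \left(-139\right) + 20 = 2641 + 20 = 2661$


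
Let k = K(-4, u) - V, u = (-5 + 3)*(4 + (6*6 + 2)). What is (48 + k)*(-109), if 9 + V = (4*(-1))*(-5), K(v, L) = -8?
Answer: -3161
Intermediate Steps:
u = -84 (u = -2*(4 + (36 + 2)) = -2*(4 + 38) = -2*42 = -84)
V = 11 (V = -9 + (4*(-1))*(-5) = -9 - 4*(-5) = -9 + 20 = 11)
k = -19 (k = -8 - 1*11 = -8 - 11 = -19)
(48 + k)*(-109) = (48 - 19)*(-109) = 29*(-109) = -3161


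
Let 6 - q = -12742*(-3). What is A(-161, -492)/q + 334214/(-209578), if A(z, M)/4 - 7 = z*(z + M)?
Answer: -360406367/28607397 ≈ -12.598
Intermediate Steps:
A(z, M) = 28 + 4*z*(M + z) (A(z, M) = 28 + 4*(z*(z + M)) = 28 + 4*(z*(M + z)) = 28 + 4*z*(M + z))
q = -38220 (q = 6 - (-12742)*(-3) = 6 - 1*38226 = 6 - 38226 = -38220)
A(-161, -492)/q + 334214/(-209578) = (28 + 4*(-161)² + 4*(-492)*(-161))/(-38220) + 334214/(-209578) = (28 + 4*25921 + 316848)*(-1/38220) + 334214*(-1/209578) = (28 + 103684 + 316848)*(-1/38220) - 167107/104789 = 420560*(-1/38220) - 167107/104789 = -3004/273 - 167107/104789 = -360406367/28607397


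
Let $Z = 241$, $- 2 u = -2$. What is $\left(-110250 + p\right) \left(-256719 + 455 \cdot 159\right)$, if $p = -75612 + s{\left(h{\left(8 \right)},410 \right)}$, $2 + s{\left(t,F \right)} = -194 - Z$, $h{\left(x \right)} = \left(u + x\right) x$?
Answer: $34348691826$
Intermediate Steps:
$u = 1$ ($u = \left(- \frac{1}{2}\right) \left(-2\right) = 1$)
$h{\left(x \right)} = x \left(1 + x\right)$ ($h{\left(x \right)} = \left(1 + x\right) x = x \left(1 + x\right)$)
$s{\left(t,F \right)} = -437$ ($s{\left(t,F \right)} = -2 - 435 = -437$)
$p = -76049$ ($p = -75612 - 437 = -76049$)
$\left(-110250 + p\right) \left(-256719 + 455 \cdot 159\right) = \left(-110250 - 76049\right) \left(-256719 + 455 \cdot 159\right) = - 186299 \left(-256719 + 72345\right) = \left(-186299\right) \left(-184374\right) = 34348691826$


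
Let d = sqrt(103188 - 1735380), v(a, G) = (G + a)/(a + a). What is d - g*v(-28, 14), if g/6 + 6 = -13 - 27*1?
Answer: 69 + 8*I*sqrt(25503) ≈ 69.0 + 1277.6*I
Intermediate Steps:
v(a, G) = (G + a)/(2*a) (v(a, G) = (G + a)/((2*a)) = (G + a)*(1/(2*a)) = (G + a)/(2*a))
g = -276 (g = -36 + 6*(-13 - 27*1) = -36 + 6*(-13 - 27) = -36 + 6*(-40) = -36 - 240 = -276)
d = 8*I*sqrt(25503) (d = sqrt(-1632192) = 8*I*sqrt(25503) ≈ 1277.6*I)
d - g*v(-28, 14) = 8*I*sqrt(25503) - (-276)*(1/2)*(14 - 28)/(-28) = 8*I*sqrt(25503) - (-276)*(1/2)*(-1/28)*(-14) = 8*I*sqrt(25503) - (-276)/4 = 8*I*sqrt(25503) - 1*(-69) = 8*I*sqrt(25503) + 69 = 69 + 8*I*sqrt(25503)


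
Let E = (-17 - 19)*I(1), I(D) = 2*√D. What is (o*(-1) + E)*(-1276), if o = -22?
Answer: 63800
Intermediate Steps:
E = -72 (E = (-17 - 19)*(2*√1) = -72 ≈ -72.000)
(o*(-1) + E)*(-1276) = (-22*(-1) - 72)*(-1276) = (22 - 72)*(-1276) = -50*(-1276) = 63800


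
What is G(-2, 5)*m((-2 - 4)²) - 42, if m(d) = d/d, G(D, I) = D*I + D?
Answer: -54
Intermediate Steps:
G(D, I) = D + D*I
m(d) = 1
G(-2, 5)*m((-2 - 4)²) - 42 = -2*(1 + 5)*1 - 42 = -2*6*1 - 42 = -12*1 - 42 = -12 - 42 = -54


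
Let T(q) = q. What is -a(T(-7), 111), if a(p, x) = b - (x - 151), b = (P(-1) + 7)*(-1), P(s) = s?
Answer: -34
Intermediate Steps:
b = -6 (b = (-1 + 7)*(-1) = 6*(-1) = -6)
a(p, x) = 145 - x (a(p, x) = -6 - (x - 151) = -6 - (-151 + x) = -6 + (151 - x) = 145 - x)
-a(T(-7), 111) = -(145 - 1*111) = -(145 - 111) = -1*34 = -34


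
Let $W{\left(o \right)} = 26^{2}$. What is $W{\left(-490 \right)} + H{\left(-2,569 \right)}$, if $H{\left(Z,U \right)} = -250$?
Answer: $426$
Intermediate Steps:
$W{\left(o \right)} = 676$
$W{\left(-490 \right)} + H{\left(-2,569 \right)} = 676 - 250 = 426$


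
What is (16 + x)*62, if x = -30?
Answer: -868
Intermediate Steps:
(16 + x)*62 = (16 - 30)*62 = -14*62 = -868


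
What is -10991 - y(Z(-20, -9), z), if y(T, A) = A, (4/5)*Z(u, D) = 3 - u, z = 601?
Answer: -11592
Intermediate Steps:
Z(u, D) = 15/4 - 5*u/4 (Z(u, D) = 5*(3 - u)/4 = 15/4 - 5*u/4)
-10991 - y(Z(-20, -9), z) = -10991 - 1*601 = -10991 - 601 = -11592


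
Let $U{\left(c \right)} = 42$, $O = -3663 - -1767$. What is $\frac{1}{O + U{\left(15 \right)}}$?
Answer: $- \frac{1}{1854} \approx -0.00053937$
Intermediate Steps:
$O = -1896$ ($O = -3663 + 1767 = -1896$)
$\frac{1}{O + U{\left(15 \right)}} = \frac{1}{-1896 + 42} = \frac{1}{-1854} = - \frac{1}{1854}$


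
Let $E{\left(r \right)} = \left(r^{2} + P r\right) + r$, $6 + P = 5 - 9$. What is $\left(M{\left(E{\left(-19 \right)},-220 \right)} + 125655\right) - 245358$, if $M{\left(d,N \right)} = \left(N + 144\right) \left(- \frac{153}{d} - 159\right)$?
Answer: $- \frac{753180}{7} \approx -1.076 \cdot 10^{5}$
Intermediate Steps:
$P = -10$ ($P = -6 + \left(5 - 9\right) = -6 - 4 = -10$)
$E{\left(r \right)} = r^{2} - 9 r$ ($E{\left(r \right)} = \left(r^{2} - 10 r\right) + r = r^{2} - 9 r$)
$M{\left(d,N \right)} = \left(-159 - \frac{153}{d}\right) \left(144 + N\right)$ ($M{\left(d,N \right)} = \left(144 + N\right) \left(-159 - \frac{153}{d}\right) = \left(-159 - \frac{153}{d}\right) \left(144 + N\right)$)
$\left(M{\left(E{\left(-19 \right)},-220 \right)} + 125655\right) - 245358 = \left(\frac{3 \left(-7344 - -11220 - 53 \left(- 19 \left(-9 - 19\right)\right) \left(144 - 220\right)\right)}{\left(-19\right) \left(-9 - 19\right)} + 125655\right) - 245358 = \left(\frac{3 \left(-7344 + 11220 - 53 \left(\left(-19\right) \left(-28\right)\right) \left(-76\right)\right)}{\left(-19\right) \left(-28\right)} + 125655\right) - 245358 = \left(\frac{3 \left(-7344 + 11220 - 28196 \left(-76\right)\right)}{532} + 125655\right) - 245358 = \left(3 \cdot \frac{1}{532} \left(-7344 + 11220 + 2142896\right) + 125655\right) - 245358 = \left(3 \cdot \frac{1}{532} \cdot 2146772 + 125655\right) - 245358 = \left(\frac{84741}{7} + 125655\right) - 245358 = \frac{964326}{7} - 245358 = - \frac{753180}{7}$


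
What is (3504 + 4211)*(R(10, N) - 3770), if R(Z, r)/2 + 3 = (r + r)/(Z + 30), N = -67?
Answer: -58367061/2 ≈ -2.9184e+7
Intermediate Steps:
R(Z, r) = -6 + 4*r/(30 + Z) (R(Z, r) = -6 + 2*((r + r)/(Z + 30)) = -6 + 2*((2*r)/(30 + Z)) = -6 + 2*(2*r/(30 + Z)) = -6 + 4*r/(30 + Z))
(3504 + 4211)*(R(10, N) - 3770) = (3504 + 4211)*(2*(-90 - 3*10 + 2*(-67))/(30 + 10) - 3770) = 7715*(2*(-90 - 30 - 134)/40 - 3770) = 7715*(2*(1/40)*(-254) - 3770) = 7715*(-127/10 - 3770) = 7715*(-37827/10) = -58367061/2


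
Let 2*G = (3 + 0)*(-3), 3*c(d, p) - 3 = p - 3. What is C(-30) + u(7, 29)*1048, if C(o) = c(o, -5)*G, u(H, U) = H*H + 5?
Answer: 113199/2 ≈ 56600.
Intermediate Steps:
c(d, p) = p/3 (c(d, p) = 1 + (p - 3)/3 = 1 + (-3 + p)/3 = 1 + (-1 + p/3) = p/3)
u(H, U) = 5 + H² (u(H, U) = H² + 5 = 5 + H²)
G = -9/2 (G = ((3 + 0)*(-3))/2 = (3*(-3))/2 = (½)*(-9) = -9/2 ≈ -4.5000)
C(o) = 15/2 (C(o) = ((⅓)*(-5))*(-9/2) = -5/3*(-9/2) = 15/2)
C(-30) + u(7, 29)*1048 = 15/2 + (5 + 7²)*1048 = 15/2 + (5 + 49)*1048 = 15/2 + 54*1048 = 15/2 + 56592 = 113199/2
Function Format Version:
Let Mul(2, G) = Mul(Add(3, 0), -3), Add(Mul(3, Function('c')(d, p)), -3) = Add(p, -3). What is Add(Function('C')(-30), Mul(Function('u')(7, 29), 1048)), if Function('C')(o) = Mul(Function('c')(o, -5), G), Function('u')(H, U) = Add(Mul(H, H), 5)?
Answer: Rational(113199, 2) ≈ 56600.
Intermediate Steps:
Function('c')(d, p) = Mul(Rational(1, 3), p) (Function('c')(d, p) = Add(1, Mul(Rational(1, 3), Add(p, -3))) = Add(1, Mul(Rational(1, 3), Add(-3, p))) = Add(1, Add(-1, Mul(Rational(1, 3), p))) = Mul(Rational(1, 3), p))
Function('u')(H, U) = Add(5, Pow(H, 2)) (Function('u')(H, U) = Add(Pow(H, 2), 5) = Add(5, Pow(H, 2)))
G = Rational(-9, 2) (G = Mul(Rational(1, 2), Mul(Add(3, 0), -3)) = Mul(Rational(1, 2), Mul(3, -3)) = Mul(Rational(1, 2), -9) = Rational(-9, 2) ≈ -4.5000)
Function('C')(o) = Rational(15, 2) (Function('C')(o) = Mul(Mul(Rational(1, 3), -5), Rational(-9, 2)) = Mul(Rational(-5, 3), Rational(-9, 2)) = Rational(15, 2))
Add(Function('C')(-30), Mul(Function('u')(7, 29), 1048)) = Add(Rational(15, 2), Mul(Add(5, Pow(7, 2)), 1048)) = Add(Rational(15, 2), Mul(Add(5, 49), 1048)) = Add(Rational(15, 2), Mul(54, 1048)) = Add(Rational(15, 2), 56592) = Rational(113199, 2)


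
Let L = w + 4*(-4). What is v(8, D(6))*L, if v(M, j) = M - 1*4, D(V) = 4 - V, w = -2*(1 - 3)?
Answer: -48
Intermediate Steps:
w = 4 (w = -2*(-2) = 4)
L = -12 (L = 4 + 4*(-4) = 4 - 16 = -12)
v(M, j) = -4 + M (v(M, j) = M - 4 = -4 + M)
v(8, D(6))*L = (-4 + 8)*(-12) = 4*(-12) = -48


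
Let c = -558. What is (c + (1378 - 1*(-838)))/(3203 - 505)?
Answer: 829/1349 ≈ 0.61453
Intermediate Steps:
(c + (1378 - 1*(-838)))/(3203 - 505) = (-558 + (1378 - 1*(-838)))/(3203 - 505) = (-558 + (1378 + 838))/2698 = (-558 + 2216)*(1/2698) = 1658*(1/2698) = 829/1349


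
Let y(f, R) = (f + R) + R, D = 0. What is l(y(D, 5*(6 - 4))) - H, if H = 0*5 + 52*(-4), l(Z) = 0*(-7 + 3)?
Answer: 208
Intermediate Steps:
y(f, R) = f + 2*R (y(f, R) = (R + f) + R = f + 2*R)
l(Z) = 0 (l(Z) = 0*(-4) = 0)
H = -208 (H = 0 - 208 = -208)
l(y(D, 5*(6 - 4))) - H = 0 - 1*(-208) = 0 + 208 = 208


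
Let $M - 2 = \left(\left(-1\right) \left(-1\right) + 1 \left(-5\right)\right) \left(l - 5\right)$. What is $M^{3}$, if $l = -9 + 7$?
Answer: $27000$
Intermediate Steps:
$l = -2$
$M = 30$ ($M = 2 + \left(\left(-1\right) \left(-1\right) + 1 \left(-5\right)\right) \left(-2 - 5\right) = 2 + \left(1 - 5\right) \left(-7\right) = 2 - -28 = 2 + 28 = 30$)
$M^{3} = 30^{3} = 27000$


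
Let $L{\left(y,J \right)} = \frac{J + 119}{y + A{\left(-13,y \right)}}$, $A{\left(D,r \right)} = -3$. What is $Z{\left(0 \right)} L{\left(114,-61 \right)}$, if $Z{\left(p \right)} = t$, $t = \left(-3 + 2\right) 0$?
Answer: $0$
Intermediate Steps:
$t = 0$ ($t = \left(-1\right) 0 = 0$)
$L{\left(y,J \right)} = \frac{119 + J}{-3 + y}$ ($L{\left(y,J \right)} = \frac{J + 119}{y - 3} = \frac{119 + J}{-3 + y}$)
$Z{\left(p \right)} = 0$
$Z{\left(0 \right)} L{\left(114,-61 \right)} = 0 \frac{119 - 61}{-3 + 114} = 0 \cdot \frac{1}{111} \cdot 58 = 0 \cdot \frac{58}{111} = 0$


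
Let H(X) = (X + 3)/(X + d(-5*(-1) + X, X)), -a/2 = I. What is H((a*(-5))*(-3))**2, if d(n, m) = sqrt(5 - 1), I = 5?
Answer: 21609/21904 ≈ 0.98653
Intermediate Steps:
a = -10 (a = -2*5 = -10)
d(n, m) = 2 (d(n, m) = sqrt(4) = 2)
H(X) = (3 + X)/(2 + X) (H(X) = (X + 3)/(X + 2) = (3 + X)/(2 + X))
H((a*(-5))*(-3))**2 = ((3 - 10*(-5)*(-3))/(2 - 10*(-5)*(-3)))**2 = ((3 + 50*(-3))/(2 + 50*(-3)))**2 = ((3 - 150)/(2 - 150))**2 = (-147/(-148))**2 = (-1/148*(-147))**2 = (147/148)**2 = 21609/21904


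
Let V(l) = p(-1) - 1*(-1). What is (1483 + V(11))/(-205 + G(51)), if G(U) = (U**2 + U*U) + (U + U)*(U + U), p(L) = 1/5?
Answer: 7421/77005 ≈ 0.096370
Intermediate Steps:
p(L) = 1/5
G(U) = 6*U**2 (G(U) = (U**2 + U**2) + (2*U)*(2*U) = 2*U**2 + 4*U**2 = 6*U**2)
V(l) = 6/5 (V(l) = 1/5 - 1*(-1) = 1/5 + 1 = 6/5)
(1483 + V(11))/(-205 + G(51)) = (1483 + 6/5)/(-205 + 6*51**2) = 7421/(5*(-205 + 6*2601)) = 7421/(5*(-205 + 15606)) = (7421/5)/15401 = (7421/5)*(1/15401) = 7421/77005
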